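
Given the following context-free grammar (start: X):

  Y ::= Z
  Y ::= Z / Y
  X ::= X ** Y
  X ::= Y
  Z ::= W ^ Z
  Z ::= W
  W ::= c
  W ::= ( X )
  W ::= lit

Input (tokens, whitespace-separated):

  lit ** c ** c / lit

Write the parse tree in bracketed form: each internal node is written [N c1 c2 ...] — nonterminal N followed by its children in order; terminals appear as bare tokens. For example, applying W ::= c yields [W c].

X
X ** Y
X ** Y ** Y
Y ** Y ** Y
Z ** Y ** Y
W ** Y ** Y
lit ** Y ** Y
lit ** Z ** Y
lit ** W ** Y
lit ** c ** Y
lit ** c ** Z / Y
lit ** c ** W / Y
lit ** c ** c / Y
lit ** c ** c / Z
lit ** c ** c / W
lit ** c ** c / lit

[X [X [X [Y [Z [W lit]]]] ** [Y [Z [W c]]]] ** [Y [Z [W c]] / [Y [Z [W lit]]]]]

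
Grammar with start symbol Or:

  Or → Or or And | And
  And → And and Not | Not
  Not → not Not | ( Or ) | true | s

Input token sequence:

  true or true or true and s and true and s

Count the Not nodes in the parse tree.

6

[Or [Or [Or [And [Not true]]] or [And [Not true]]] or [And [And [And [And [Not true]] and [Not s]] and [Not true]] and [Not s]]]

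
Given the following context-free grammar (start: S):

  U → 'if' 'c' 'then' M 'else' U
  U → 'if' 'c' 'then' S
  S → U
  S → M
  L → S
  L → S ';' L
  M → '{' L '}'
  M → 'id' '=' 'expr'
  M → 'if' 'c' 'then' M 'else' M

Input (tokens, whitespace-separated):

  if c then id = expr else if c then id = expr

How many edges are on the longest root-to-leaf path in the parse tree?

5

[S [U if c then [M id = expr] else [U if c then [S [M id = expr]]]]]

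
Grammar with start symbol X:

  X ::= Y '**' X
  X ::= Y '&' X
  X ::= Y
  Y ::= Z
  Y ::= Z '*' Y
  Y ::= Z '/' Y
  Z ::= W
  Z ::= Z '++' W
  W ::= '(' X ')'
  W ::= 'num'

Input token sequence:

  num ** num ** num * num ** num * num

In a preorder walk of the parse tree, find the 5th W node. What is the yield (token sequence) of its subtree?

[X [Y [Z [W num]]] ** [X [Y [Z [W num]]] ** [X [Y [Z [W num]] * [Y [Z [W num]]]] ** [X [Y [Z [W num]] * [Y [Z [W num]]]]]]]]

num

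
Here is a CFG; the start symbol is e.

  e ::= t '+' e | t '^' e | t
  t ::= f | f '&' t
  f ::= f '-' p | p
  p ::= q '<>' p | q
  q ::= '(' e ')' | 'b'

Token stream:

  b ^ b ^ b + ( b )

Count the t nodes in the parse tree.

[e [t [f [p [q b]]]] ^ [e [t [f [p [q b]]]] ^ [e [t [f [p [q b]]]] + [e [t [f [p [q ( [e [t [f [p [q b]]]]] )]]]]]]]]

5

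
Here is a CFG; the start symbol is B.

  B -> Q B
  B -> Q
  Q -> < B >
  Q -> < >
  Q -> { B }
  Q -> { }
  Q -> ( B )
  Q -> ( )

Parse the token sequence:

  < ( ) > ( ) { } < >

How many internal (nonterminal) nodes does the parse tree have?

10

[B [Q < [B [Q ( )]] >] [B [Q ( )] [B [Q { }] [B [Q < >]]]]]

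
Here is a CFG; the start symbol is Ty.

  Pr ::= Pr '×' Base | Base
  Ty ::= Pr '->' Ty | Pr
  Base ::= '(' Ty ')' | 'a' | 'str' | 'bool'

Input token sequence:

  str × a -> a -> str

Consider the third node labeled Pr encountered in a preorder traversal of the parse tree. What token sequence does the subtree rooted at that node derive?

[Ty [Pr [Pr [Base str]] × [Base a]] -> [Ty [Pr [Base a]] -> [Ty [Pr [Base str]]]]]

a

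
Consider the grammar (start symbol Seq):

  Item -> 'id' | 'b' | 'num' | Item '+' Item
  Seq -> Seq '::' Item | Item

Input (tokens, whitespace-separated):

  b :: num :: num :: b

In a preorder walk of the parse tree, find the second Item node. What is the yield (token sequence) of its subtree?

num

[Seq [Seq [Seq [Seq [Item b]] :: [Item num]] :: [Item num]] :: [Item b]]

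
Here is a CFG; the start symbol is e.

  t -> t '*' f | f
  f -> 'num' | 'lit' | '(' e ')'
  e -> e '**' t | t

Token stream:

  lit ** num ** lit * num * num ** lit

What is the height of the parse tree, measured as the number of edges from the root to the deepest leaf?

[e [e [e [e [t [f lit]]] ** [t [f num]]] ** [t [t [t [f lit]] * [f num]] * [f num]]] ** [t [f lit]]]

6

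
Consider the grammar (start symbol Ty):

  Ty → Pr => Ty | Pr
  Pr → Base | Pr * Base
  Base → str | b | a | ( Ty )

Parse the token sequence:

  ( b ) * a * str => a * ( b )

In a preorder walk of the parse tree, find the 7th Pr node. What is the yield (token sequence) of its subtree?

b

[Ty [Pr [Pr [Pr [Base ( [Ty [Pr [Base b]]] )]] * [Base a]] * [Base str]] => [Ty [Pr [Pr [Base a]] * [Base ( [Ty [Pr [Base b]]] )]]]]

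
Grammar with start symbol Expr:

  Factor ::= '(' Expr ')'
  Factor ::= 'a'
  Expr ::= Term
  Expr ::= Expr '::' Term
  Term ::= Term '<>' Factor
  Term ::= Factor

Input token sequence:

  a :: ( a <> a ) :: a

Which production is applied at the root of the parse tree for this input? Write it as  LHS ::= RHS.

[Expr [Expr [Expr [Term [Factor a]]] :: [Term [Factor ( [Expr [Term [Term [Factor a]] <> [Factor a]]] )]]] :: [Term [Factor a]]]

Expr ::= Expr '::' Term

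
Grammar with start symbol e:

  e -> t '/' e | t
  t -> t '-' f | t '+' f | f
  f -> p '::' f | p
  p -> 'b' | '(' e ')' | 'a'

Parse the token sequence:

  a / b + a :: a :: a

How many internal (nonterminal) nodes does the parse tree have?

15

[e [t [f [p a]]] / [e [t [t [f [p b]]] + [f [p a] :: [f [p a] :: [f [p a]]]]]]]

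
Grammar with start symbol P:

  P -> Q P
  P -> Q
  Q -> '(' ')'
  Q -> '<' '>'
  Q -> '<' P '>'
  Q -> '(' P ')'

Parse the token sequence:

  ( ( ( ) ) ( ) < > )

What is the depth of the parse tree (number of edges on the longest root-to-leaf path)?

[P [Q ( [P [Q ( [P [Q ( )]] )] [P [Q ( )] [P [Q < >]]]] )]]

6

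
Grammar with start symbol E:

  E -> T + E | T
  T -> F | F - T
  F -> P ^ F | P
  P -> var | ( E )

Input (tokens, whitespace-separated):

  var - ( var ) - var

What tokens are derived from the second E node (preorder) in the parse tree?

[E [T [F [P var]] - [T [F [P ( [E [T [F [P var]]]] )]] - [T [F [P var]]]]]]

var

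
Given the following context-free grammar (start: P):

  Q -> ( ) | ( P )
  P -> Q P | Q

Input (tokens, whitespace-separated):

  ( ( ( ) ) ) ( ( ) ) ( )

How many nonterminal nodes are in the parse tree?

12

[P [Q ( [P [Q ( [P [Q ( )]] )]] )] [P [Q ( [P [Q ( )]] )] [P [Q ( )]]]]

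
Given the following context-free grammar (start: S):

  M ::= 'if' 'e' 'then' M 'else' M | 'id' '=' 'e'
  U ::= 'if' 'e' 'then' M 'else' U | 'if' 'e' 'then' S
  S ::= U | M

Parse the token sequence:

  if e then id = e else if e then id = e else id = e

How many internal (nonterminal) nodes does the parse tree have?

[S [M if e then [M id = e] else [M if e then [M id = e] else [M id = e]]]]

6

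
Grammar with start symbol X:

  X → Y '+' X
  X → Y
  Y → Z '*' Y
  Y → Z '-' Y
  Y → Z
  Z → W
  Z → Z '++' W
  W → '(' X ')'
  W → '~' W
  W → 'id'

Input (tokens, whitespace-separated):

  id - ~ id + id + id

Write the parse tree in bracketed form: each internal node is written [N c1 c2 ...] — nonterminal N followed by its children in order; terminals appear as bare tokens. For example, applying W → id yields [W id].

X
Y + X
Z - Y + X
W - Y + X
id - Y + X
id - Z + X
id - W + X
id - ~ W + X
id - ~ id + X
id - ~ id + Y + X
id - ~ id + Z + X
id - ~ id + W + X
id - ~ id + id + X
id - ~ id + id + Y
id - ~ id + id + Z
id - ~ id + id + W
id - ~ id + id + id

[X [Y [Z [W id]] - [Y [Z [W ~ [W id]]]]] + [X [Y [Z [W id]]] + [X [Y [Z [W id]]]]]]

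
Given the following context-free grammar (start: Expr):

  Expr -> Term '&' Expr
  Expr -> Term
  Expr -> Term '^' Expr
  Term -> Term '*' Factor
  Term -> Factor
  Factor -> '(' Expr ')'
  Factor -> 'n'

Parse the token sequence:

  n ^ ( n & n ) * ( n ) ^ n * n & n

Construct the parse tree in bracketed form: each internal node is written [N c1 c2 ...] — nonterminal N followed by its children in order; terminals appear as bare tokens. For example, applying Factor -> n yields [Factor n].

[Expr [Term [Factor n]] ^ [Expr [Term [Term [Factor ( [Expr [Term [Factor n]] & [Expr [Term [Factor n]]]] )]] * [Factor ( [Expr [Term [Factor n]]] )]] ^ [Expr [Term [Term [Factor n]] * [Factor n]] & [Expr [Term [Factor n]]]]]]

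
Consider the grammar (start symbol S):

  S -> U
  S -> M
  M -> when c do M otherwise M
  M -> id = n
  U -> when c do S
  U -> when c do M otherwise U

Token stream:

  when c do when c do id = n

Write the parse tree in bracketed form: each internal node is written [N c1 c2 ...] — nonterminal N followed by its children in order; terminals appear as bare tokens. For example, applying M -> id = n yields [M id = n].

S
U
when c do S
when c do U
when c do when c do S
when c do when c do M
when c do when c do id = n

[S [U when c do [S [U when c do [S [M id = n]]]]]]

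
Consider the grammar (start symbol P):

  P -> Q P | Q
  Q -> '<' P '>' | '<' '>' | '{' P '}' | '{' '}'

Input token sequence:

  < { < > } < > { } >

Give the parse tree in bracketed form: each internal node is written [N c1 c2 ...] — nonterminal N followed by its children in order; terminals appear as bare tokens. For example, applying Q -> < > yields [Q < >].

P
Q
< P >
< Q P >
< { P } P >
< { Q } P >
< { < > } P >
< { < > } Q P >
< { < > } < > P >
< { < > } < > Q >
< { < > } < > { } >

[P [Q < [P [Q { [P [Q < >]] }] [P [Q < >] [P [Q { }]]]] >]]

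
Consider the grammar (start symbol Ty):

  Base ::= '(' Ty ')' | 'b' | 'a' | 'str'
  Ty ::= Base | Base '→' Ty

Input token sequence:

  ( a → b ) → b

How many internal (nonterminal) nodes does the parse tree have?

[Ty [Base ( [Ty [Base a] → [Ty [Base b]]] )] → [Ty [Base b]]]

8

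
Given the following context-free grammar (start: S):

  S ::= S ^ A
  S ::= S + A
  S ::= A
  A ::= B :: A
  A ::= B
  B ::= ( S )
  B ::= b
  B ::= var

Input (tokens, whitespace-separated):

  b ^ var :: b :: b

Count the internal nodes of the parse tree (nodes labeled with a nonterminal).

10

[S [S [A [B b]]] ^ [A [B var] :: [A [B b] :: [A [B b]]]]]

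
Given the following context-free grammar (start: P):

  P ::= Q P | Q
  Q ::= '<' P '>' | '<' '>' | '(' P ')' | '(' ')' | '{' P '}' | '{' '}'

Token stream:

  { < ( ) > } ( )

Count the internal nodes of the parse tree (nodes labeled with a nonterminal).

[P [Q { [P [Q < [P [Q ( )]] >]] }] [P [Q ( )]]]

8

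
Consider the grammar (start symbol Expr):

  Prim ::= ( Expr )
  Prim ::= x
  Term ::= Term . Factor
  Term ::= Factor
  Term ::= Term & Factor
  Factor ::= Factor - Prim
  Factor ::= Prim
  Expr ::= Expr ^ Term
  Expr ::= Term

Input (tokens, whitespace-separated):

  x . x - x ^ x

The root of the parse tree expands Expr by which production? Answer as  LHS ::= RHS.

[Expr [Expr [Term [Term [Factor [Prim x]]] . [Factor [Factor [Prim x]] - [Prim x]]]] ^ [Term [Factor [Prim x]]]]

Expr ::= Expr ^ Term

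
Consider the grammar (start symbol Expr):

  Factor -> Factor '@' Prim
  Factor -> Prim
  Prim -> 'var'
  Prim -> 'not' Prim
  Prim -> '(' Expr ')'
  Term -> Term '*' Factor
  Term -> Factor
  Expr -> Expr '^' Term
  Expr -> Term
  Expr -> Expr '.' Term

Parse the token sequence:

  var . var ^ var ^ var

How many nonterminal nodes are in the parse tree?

[Expr [Expr [Expr [Expr [Term [Factor [Prim var]]]] . [Term [Factor [Prim var]]]] ^ [Term [Factor [Prim var]]]] ^ [Term [Factor [Prim var]]]]

16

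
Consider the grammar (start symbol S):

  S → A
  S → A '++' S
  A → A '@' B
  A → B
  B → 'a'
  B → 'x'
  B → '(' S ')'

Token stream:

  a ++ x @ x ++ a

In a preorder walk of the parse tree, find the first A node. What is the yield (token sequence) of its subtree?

a

[S [A [B a]] ++ [S [A [A [B x]] @ [B x]] ++ [S [A [B a]]]]]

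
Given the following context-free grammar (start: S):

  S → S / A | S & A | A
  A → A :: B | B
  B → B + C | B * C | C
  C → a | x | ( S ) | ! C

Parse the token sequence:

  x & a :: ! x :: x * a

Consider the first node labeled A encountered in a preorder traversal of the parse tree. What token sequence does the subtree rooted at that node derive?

x

[S [S [A [B [C x]]]] & [A [A [A [B [C a]]] :: [B [C ! [C x]]]] :: [B [B [C x]] * [C a]]]]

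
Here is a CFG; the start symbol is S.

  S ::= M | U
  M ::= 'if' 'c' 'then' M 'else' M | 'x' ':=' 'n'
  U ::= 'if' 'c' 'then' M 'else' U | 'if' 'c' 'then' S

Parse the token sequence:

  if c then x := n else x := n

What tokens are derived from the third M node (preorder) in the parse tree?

[S [M if c then [M x := n] else [M x := n]]]

x := n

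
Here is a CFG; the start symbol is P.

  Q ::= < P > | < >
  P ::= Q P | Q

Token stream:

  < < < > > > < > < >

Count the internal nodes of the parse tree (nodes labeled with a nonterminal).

[P [Q < [P [Q < [P [Q < >]] >]] >] [P [Q < >] [P [Q < >]]]]

10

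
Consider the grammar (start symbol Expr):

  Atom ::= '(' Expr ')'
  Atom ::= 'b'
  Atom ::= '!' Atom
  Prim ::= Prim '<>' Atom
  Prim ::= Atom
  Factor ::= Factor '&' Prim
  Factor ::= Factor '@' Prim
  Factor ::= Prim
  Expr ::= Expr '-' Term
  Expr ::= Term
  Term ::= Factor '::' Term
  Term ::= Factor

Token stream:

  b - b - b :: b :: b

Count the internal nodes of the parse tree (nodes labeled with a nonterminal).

[Expr [Expr [Expr [Term [Factor [Prim [Atom b]]]]] - [Term [Factor [Prim [Atom b]]]]] - [Term [Factor [Prim [Atom b]]] :: [Term [Factor [Prim [Atom b]]] :: [Term [Factor [Prim [Atom b]]]]]]]

23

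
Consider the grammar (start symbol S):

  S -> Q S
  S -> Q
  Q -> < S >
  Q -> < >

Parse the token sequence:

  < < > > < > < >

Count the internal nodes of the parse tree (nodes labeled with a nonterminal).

[S [Q < [S [Q < >]] >] [S [Q < >] [S [Q < >]]]]

8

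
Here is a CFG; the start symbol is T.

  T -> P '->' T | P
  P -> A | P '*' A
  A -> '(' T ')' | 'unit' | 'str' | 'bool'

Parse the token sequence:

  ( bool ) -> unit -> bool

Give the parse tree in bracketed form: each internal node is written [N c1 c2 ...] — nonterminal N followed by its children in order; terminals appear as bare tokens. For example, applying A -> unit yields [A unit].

T
P -> T
A -> T
( T ) -> T
( P ) -> T
( A ) -> T
( bool ) -> T
( bool ) -> P -> T
( bool ) -> A -> T
( bool ) -> unit -> T
( bool ) -> unit -> P
( bool ) -> unit -> A
( bool ) -> unit -> bool

[T [P [A ( [T [P [A bool]]] )]] -> [T [P [A unit]] -> [T [P [A bool]]]]]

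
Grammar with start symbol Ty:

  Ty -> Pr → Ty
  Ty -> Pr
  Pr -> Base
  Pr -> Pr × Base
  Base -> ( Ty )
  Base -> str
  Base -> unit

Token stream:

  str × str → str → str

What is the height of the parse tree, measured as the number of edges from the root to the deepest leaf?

[Ty [Pr [Pr [Base str]] × [Base str]] → [Ty [Pr [Base str]] → [Ty [Pr [Base str]]]]]

5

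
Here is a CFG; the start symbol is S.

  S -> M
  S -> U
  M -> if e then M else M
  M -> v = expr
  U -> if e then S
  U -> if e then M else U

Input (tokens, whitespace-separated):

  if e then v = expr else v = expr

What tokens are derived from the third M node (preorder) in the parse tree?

v = expr

[S [M if e then [M v = expr] else [M v = expr]]]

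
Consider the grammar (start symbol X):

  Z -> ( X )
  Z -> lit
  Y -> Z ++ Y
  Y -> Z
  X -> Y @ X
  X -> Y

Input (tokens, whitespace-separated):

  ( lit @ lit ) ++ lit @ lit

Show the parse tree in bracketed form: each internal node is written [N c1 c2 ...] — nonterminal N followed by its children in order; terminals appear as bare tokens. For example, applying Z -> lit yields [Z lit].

X
Y @ X
Z ++ Y @ X
( X ) ++ Y @ X
( Y @ X ) ++ Y @ X
( Z @ X ) ++ Y @ X
( lit @ X ) ++ Y @ X
( lit @ Y ) ++ Y @ X
( lit @ Z ) ++ Y @ X
( lit @ lit ) ++ Y @ X
( lit @ lit ) ++ Z @ X
( lit @ lit ) ++ lit @ X
( lit @ lit ) ++ lit @ Y
( lit @ lit ) ++ lit @ Z
( lit @ lit ) ++ lit @ lit

[X [Y [Z ( [X [Y [Z lit]] @ [X [Y [Z lit]]]] )] ++ [Y [Z lit]]] @ [X [Y [Z lit]]]]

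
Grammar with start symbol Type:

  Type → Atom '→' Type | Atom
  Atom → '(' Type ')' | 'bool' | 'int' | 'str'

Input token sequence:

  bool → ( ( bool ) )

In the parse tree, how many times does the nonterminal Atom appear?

4

[Type [Atom bool] → [Type [Atom ( [Type [Atom ( [Type [Atom bool]] )]] )]]]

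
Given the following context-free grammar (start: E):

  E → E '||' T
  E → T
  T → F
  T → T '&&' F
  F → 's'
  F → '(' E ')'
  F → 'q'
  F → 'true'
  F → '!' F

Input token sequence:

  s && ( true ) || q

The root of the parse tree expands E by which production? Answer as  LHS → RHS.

E → E '||' T

[E [E [T [T [F s]] && [F ( [E [T [F true]]] )]]] || [T [F q]]]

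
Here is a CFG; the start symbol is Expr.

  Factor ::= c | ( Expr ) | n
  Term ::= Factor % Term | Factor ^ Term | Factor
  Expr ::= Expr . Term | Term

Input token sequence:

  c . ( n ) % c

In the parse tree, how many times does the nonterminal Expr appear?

[Expr [Expr [Term [Factor c]]] . [Term [Factor ( [Expr [Term [Factor n]]] )] % [Term [Factor c]]]]

3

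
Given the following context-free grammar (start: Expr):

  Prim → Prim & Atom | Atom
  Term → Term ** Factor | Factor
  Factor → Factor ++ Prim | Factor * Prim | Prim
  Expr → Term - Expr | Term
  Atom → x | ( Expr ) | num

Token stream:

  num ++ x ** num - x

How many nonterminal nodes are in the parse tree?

17

[Expr [Term [Term [Factor [Factor [Prim [Atom num]]] ++ [Prim [Atom x]]]] ** [Factor [Prim [Atom num]]]] - [Expr [Term [Factor [Prim [Atom x]]]]]]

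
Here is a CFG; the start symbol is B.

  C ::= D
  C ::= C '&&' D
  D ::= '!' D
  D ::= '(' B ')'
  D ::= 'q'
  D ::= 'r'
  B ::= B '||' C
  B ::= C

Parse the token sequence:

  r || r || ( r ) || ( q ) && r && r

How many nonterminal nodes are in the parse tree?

22

[B [B [B [B [C [D r]]] || [C [D r]]] || [C [D ( [B [C [D r]]] )]]] || [C [C [C [D ( [B [C [D q]]] )]] && [D r]] && [D r]]]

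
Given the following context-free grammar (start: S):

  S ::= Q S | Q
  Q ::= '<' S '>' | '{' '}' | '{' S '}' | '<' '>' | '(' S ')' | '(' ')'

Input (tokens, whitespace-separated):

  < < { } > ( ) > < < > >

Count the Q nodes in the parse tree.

[S [Q < [S [Q < [S [Q { }]] >] [S [Q ( )]]] >] [S [Q < [S [Q < >]] >]]]

6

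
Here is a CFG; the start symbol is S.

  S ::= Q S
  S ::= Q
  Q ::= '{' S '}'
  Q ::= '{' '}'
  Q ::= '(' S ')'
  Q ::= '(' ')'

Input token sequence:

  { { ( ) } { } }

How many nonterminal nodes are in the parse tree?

[S [Q { [S [Q { [S [Q ( )]] }] [S [Q { }]]] }]]

8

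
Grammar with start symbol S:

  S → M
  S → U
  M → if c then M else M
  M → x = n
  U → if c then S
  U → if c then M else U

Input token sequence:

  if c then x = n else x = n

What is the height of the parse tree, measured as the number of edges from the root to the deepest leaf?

3

[S [M if c then [M x = n] else [M x = n]]]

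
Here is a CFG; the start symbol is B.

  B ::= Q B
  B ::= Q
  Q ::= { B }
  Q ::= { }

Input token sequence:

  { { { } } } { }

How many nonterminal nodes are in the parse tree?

[B [Q { [B [Q { [B [Q { }]] }]] }] [B [Q { }]]]

8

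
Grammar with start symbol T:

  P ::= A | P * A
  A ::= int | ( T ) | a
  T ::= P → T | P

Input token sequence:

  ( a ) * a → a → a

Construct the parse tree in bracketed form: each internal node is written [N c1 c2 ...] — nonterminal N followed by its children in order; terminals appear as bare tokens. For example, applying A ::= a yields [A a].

[T [P [P [A ( [T [P [A a]]] )]] * [A a]] → [T [P [A a]] → [T [P [A a]]]]]

T
P → T
P * A → T
A * A → T
( T ) * A → T
( P ) * A → T
( A ) * A → T
( a ) * A → T
( a ) * a → T
( a ) * a → P → T
( a ) * a → A → T
( a ) * a → a → T
( a ) * a → a → P
( a ) * a → a → A
( a ) * a → a → a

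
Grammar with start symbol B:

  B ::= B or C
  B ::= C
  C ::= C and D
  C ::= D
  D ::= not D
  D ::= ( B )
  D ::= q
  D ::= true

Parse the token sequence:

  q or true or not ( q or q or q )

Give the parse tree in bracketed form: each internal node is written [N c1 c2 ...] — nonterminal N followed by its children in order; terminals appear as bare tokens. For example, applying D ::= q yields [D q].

[B [B [B [C [D q]]] or [C [D true]]] or [C [D not [D ( [B [B [B [C [D q]]] or [C [D q]]] or [C [D q]]] )]]]]

B
B or C
B or C or C
C or C or C
D or C or C
q or C or C
q or D or C
q or true or C
q or true or D
q or true or not D
q or true or not ( B )
q or true or not ( B or C )
q or true or not ( B or C or C )
q or true or not ( C or C or C )
q or true or not ( D or C or C )
q or true or not ( q or C or C )
q or true or not ( q or D or C )
q or true or not ( q or q or C )
q or true or not ( q or q or D )
q or true or not ( q or q or q )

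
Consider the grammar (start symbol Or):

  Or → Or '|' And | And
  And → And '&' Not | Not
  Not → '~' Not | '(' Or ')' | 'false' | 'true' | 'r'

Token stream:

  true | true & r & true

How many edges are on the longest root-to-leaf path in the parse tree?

5

[Or [Or [And [Not true]]] | [And [And [And [Not true]] & [Not r]] & [Not true]]]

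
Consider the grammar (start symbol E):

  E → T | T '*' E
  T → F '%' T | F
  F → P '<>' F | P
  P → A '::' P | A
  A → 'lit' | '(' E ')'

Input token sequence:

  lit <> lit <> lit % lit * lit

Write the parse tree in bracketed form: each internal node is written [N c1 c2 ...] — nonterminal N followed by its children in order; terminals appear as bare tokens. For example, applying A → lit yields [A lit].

E
T * E
F % T * E
P <> F % T * E
A <> F % T * E
lit <> F % T * E
lit <> P <> F % T * E
lit <> A <> F % T * E
lit <> lit <> F % T * E
lit <> lit <> P % T * E
lit <> lit <> A % T * E
lit <> lit <> lit % T * E
lit <> lit <> lit % F * E
lit <> lit <> lit % P * E
lit <> lit <> lit % A * E
lit <> lit <> lit % lit * E
lit <> lit <> lit % lit * T
lit <> lit <> lit % lit * F
lit <> lit <> lit % lit * P
lit <> lit <> lit % lit * A
lit <> lit <> lit % lit * lit

[E [T [F [P [A lit]] <> [F [P [A lit]] <> [F [P [A lit]]]]] % [T [F [P [A lit]]]]] * [E [T [F [P [A lit]]]]]]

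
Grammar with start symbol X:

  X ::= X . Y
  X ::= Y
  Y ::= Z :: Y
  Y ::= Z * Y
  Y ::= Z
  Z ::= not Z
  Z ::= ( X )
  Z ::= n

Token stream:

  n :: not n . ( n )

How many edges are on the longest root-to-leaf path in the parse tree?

[X [X [Y [Z n] :: [Y [Z not [Z n]]]]] . [Y [Z ( [X [Y [Z n]]] )]]]

6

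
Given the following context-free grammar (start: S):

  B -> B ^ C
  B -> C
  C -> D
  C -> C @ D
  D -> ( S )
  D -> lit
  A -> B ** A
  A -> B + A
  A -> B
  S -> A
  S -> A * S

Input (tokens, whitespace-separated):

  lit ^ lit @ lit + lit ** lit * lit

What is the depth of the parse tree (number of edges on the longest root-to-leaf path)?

[S [A [B [B [C [D lit]]] ^ [C [C [D lit]] @ [D lit]]] + [A [B [C [D lit]]] ** [A [B [C [D lit]]]]]] * [S [A [B [C [D lit]]]]]]

7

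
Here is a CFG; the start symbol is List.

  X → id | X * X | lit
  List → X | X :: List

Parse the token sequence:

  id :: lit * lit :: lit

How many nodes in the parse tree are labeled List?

[List [X id] :: [List [X [X lit] * [X lit]] :: [List [X lit]]]]

3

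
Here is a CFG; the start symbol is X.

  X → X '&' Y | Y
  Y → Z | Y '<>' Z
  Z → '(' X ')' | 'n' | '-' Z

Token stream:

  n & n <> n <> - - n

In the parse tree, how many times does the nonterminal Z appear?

[X [X [Y [Z n]]] & [Y [Y [Y [Z n]] <> [Z n]] <> [Z - [Z - [Z n]]]]]

6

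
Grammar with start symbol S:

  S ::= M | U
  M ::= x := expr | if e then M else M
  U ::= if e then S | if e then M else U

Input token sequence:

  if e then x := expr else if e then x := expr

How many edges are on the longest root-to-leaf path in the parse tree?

[S [U if e then [M x := expr] else [U if e then [S [M x := expr]]]]]

5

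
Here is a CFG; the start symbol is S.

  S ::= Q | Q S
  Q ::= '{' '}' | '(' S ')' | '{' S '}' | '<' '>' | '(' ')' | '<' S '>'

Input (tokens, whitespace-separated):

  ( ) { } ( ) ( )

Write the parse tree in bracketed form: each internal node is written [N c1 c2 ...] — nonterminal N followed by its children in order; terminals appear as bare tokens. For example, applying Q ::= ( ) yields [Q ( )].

S
Q S
( ) S
( ) Q S
( ) { } S
( ) { } Q S
( ) { } ( ) S
( ) { } ( ) Q
( ) { } ( ) ( )

[S [Q ( )] [S [Q { }] [S [Q ( )] [S [Q ( )]]]]]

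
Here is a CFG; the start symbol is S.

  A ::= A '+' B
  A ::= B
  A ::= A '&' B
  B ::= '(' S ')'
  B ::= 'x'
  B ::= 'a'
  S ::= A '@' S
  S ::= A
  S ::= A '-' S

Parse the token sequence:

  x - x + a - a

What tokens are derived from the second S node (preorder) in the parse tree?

[S [A [B x]] - [S [A [A [B x]] + [B a]] - [S [A [B a]]]]]

x + a - a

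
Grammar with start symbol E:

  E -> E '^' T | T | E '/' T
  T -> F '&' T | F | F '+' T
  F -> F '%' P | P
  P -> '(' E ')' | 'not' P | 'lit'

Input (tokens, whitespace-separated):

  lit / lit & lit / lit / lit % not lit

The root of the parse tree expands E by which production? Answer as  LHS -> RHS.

[E [E [E [E [T [F [P lit]]]] / [T [F [P lit]] & [T [F [P lit]]]]] / [T [F [P lit]]]] / [T [F [F [P lit]] % [P not [P lit]]]]]

E -> E '/' T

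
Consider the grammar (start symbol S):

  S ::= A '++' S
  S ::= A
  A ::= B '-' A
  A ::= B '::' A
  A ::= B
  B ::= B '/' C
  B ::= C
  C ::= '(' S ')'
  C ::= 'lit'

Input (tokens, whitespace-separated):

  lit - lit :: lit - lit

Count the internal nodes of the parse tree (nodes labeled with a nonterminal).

13

[S [A [B [C lit]] - [A [B [C lit]] :: [A [B [C lit]] - [A [B [C lit]]]]]]]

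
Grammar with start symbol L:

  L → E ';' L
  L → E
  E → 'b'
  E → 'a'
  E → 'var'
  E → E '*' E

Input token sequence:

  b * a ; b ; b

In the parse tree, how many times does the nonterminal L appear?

3

[L [E [E b] * [E a]] ; [L [E b] ; [L [E b]]]]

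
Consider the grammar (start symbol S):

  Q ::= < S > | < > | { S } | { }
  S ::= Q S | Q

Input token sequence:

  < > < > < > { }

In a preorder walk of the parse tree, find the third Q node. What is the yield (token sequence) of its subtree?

[S [Q < >] [S [Q < >] [S [Q < >] [S [Q { }]]]]]

< >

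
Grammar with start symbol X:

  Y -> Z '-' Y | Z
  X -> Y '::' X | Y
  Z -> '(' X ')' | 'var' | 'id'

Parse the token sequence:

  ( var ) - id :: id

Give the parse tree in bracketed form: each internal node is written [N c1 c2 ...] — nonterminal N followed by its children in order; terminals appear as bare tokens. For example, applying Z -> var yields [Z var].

X
Y :: X
Z - Y :: X
( X ) - Y :: X
( Y ) - Y :: X
( Z ) - Y :: X
( var ) - Y :: X
( var ) - Z :: X
( var ) - id :: X
( var ) - id :: Y
( var ) - id :: Z
( var ) - id :: id

[X [Y [Z ( [X [Y [Z var]]] )] - [Y [Z id]]] :: [X [Y [Z id]]]]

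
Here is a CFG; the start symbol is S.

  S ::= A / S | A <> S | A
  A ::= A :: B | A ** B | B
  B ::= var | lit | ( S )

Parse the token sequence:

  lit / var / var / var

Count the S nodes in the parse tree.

4

[S [A [B lit]] / [S [A [B var]] / [S [A [B var]] / [S [A [B var]]]]]]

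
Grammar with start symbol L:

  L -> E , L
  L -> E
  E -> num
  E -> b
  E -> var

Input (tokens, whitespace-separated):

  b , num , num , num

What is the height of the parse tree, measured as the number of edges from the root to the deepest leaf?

[L [E b] , [L [E num] , [L [E num] , [L [E num]]]]]

5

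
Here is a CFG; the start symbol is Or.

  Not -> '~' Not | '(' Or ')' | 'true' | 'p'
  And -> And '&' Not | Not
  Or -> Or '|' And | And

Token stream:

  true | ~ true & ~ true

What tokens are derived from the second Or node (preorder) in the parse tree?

true

[Or [Or [And [Not true]]] | [And [And [Not ~ [Not true]]] & [Not ~ [Not true]]]]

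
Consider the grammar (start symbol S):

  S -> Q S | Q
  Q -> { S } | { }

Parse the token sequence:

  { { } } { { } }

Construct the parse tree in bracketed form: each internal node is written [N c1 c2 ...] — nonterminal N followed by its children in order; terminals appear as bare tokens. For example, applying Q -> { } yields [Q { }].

S
Q S
{ S } S
{ Q } S
{ { } } S
{ { } } Q
{ { } } { S }
{ { } } { Q }
{ { } } { { } }

[S [Q { [S [Q { }]] }] [S [Q { [S [Q { }]] }]]]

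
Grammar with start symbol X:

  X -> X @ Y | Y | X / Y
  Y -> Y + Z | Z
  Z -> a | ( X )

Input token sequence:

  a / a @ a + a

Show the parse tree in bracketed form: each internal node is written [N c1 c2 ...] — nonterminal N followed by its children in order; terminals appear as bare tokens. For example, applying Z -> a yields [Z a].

X
X @ Y
X / Y @ Y
Y / Y @ Y
Z / Y @ Y
a / Y @ Y
a / Z @ Y
a / a @ Y
a / a @ Y + Z
a / a @ Z + Z
a / a @ a + Z
a / a @ a + a

[X [X [X [Y [Z a]]] / [Y [Z a]]] @ [Y [Y [Z a]] + [Z a]]]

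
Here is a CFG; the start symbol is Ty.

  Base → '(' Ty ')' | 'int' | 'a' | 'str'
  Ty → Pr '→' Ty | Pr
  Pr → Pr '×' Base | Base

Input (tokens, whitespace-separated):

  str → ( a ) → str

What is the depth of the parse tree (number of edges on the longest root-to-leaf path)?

7

[Ty [Pr [Base str]] → [Ty [Pr [Base ( [Ty [Pr [Base a]]] )]] → [Ty [Pr [Base str]]]]]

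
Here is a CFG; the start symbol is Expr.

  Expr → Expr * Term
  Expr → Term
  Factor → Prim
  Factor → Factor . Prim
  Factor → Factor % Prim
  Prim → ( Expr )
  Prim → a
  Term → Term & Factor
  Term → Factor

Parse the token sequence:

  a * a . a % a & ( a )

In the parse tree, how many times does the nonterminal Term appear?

4

[Expr [Expr [Term [Factor [Prim a]]]] * [Term [Term [Factor [Factor [Factor [Prim a]] . [Prim a]] % [Prim a]]] & [Factor [Prim ( [Expr [Term [Factor [Prim a]]]] )]]]]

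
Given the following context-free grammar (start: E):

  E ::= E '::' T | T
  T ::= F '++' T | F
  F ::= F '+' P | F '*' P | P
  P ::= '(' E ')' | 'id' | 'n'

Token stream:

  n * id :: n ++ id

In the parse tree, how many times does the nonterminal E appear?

[E [E [T [F [F [P n]] * [P id]]]] :: [T [F [P n]] ++ [T [F [P id]]]]]

2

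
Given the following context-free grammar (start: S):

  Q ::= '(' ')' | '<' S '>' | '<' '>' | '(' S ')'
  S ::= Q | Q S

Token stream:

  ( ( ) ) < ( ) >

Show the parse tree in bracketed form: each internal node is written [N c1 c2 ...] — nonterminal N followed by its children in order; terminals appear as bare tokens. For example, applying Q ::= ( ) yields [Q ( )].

S
Q S
( S ) S
( Q ) S
( ( ) ) S
( ( ) ) Q
( ( ) ) < S >
( ( ) ) < Q >
( ( ) ) < ( ) >

[S [Q ( [S [Q ( )]] )] [S [Q < [S [Q ( )]] >]]]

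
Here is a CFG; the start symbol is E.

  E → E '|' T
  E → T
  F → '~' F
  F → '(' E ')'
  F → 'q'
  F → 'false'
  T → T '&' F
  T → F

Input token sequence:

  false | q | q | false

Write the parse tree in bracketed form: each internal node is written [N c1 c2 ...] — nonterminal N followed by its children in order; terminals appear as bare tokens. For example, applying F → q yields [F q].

E
E | T
E | T | T
E | T | T | T
T | T | T | T
F | T | T | T
false | T | T | T
false | F | T | T
false | q | T | T
false | q | F | T
false | q | q | T
false | q | q | F
false | q | q | false

[E [E [E [E [T [F false]]] | [T [F q]]] | [T [F q]]] | [T [F false]]]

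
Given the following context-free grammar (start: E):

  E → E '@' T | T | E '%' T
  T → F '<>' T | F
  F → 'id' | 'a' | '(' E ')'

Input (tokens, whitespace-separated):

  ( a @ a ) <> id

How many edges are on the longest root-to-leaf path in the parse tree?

[E [T [F ( [E [E [T [F a]]] @ [T [F a]]] )] <> [T [F id]]]]

7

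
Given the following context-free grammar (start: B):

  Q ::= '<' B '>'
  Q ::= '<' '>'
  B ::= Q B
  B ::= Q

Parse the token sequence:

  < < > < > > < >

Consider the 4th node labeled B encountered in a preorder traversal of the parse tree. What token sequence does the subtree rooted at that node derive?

< >

[B [Q < [B [Q < >] [B [Q < >]]] >] [B [Q < >]]]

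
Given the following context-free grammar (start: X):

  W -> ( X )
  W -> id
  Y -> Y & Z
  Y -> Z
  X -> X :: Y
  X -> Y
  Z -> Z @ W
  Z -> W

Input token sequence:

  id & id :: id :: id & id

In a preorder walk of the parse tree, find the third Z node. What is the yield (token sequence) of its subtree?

[X [X [X [Y [Y [Z [W id]]] & [Z [W id]]]] :: [Y [Z [W id]]]] :: [Y [Y [Z [W id]]] & [Z [W id]]]]

id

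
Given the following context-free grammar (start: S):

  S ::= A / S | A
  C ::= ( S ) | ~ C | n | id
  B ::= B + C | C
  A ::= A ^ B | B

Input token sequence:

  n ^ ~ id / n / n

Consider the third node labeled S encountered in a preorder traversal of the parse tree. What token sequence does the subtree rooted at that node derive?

[S [A [A [B [C n]]] ^ [B [C ~ [C id]]]] / [S [A [B [C n]]] / [S [A [B [C n]]]]]]

n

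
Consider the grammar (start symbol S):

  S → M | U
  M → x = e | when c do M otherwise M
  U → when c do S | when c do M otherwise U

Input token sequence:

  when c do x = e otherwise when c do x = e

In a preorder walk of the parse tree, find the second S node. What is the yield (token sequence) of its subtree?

[S [U when c do [M x = e] otherwise [U when c do [S [M x = e]]]]]

x = e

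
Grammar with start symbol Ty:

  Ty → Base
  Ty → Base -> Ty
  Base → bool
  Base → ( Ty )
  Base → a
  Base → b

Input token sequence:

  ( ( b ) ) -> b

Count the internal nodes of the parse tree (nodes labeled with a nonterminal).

[Ty [Base ( [Ty [Base ( [Ty [Base b]] )]] )] -> [Ty [Base b]]]

8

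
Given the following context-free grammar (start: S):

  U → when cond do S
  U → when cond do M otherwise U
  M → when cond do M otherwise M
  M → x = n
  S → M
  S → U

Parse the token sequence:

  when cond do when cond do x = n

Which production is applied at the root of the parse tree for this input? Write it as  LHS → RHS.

S → U

[S [U when cond do [S [U when cond do [S [M x = n]]]]]]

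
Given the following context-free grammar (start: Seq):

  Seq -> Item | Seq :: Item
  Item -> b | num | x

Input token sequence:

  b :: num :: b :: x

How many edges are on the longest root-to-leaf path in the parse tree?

[Seq [Seq [Seq [Seq [Item b]] :: [Item num]] :: [Item b]] :: [Item x]]

5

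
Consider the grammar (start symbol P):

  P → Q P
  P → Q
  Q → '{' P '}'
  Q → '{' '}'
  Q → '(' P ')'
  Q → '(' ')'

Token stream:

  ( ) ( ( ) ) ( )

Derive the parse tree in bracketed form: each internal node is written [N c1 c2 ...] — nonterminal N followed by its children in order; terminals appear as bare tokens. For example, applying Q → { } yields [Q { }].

[P [Q ( )] [P [Q ( [P [Q ( )]] )] [P [Q ( )]]]]

P
Q P
( ) P
( ) Q P
( ) ( P ) P
( ) ( Q ) P
( ) ( ( ) ) P
( ) ( ( ) ) Q
( ) ( ( ) ) ( )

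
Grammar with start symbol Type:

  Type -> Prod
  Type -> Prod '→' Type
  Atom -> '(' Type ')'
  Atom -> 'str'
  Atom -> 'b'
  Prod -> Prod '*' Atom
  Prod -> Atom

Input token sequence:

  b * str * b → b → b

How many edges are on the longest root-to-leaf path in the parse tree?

[Type [Prod [Prod [Prod [Atom b]] * [Atom str]] * [Atom b]] → [Type [Prod [Atom b]] → [Type [Prod [Atom b]]]]]

5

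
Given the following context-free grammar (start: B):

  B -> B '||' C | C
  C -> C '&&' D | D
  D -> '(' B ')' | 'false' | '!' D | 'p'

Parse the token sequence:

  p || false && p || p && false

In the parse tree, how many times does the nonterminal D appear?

[B [B [B [C [D p]]] || [C [C [D false]] && [D p]]] || [C [C [D p]] && [D false]]]

5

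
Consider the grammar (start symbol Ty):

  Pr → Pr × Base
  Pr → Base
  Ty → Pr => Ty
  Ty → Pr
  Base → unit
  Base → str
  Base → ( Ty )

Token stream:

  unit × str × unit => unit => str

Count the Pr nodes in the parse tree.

[Ty [Pr [Pr [Pr [Base unit]] × [Base str]] × [Base unit]] => [Ty [Pr [Base unit]] => [Ty [Pr [Base str]]]]]

5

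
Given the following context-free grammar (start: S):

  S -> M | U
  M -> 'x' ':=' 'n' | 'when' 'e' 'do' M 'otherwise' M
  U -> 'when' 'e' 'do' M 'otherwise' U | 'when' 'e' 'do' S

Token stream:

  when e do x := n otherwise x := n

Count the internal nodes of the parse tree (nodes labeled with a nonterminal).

4

[S [M when e do [M x := n] otherwise [M x := n]]]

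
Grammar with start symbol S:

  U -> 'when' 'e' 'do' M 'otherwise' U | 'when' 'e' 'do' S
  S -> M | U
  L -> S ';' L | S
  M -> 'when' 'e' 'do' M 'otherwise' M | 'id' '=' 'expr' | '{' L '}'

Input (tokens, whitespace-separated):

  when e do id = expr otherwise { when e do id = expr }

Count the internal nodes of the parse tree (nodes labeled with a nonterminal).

[S [M when e do [M id = expr] otherwise [M { [L [S [U when e do [S [M id = expr]]]]] }]]]

9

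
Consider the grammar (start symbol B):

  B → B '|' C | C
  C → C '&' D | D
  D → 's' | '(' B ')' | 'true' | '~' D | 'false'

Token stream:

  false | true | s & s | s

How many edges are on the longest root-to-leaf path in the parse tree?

6

[B [B [B [B [C [D false]]] | [C [D true]]] | [C [C [D s]] & [D s]]] | [C [D s]]]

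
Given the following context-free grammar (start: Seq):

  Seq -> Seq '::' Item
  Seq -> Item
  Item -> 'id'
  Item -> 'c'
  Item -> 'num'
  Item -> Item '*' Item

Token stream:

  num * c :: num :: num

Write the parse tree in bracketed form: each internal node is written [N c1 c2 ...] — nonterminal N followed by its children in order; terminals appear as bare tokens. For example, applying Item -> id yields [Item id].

Seq
Seq :: Item
Seq :: Item :: Item
Item :: Item :: Item
Item * Item :: Item :: Item
num * Item :: Item :: Item
num * c :: Item :: Item
num * c :: num :: Item
num * c :: num :: num

[Seq [Seq [Seq [Item [Item num] * [Item c]]] :: [Item num]] :: [Item num]]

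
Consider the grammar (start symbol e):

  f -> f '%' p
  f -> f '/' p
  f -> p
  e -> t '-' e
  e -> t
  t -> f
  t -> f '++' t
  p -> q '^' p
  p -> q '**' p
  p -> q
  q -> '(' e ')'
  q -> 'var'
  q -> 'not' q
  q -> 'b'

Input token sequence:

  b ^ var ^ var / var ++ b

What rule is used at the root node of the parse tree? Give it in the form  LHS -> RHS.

e -> t

[e [t [f [f [p [q b] ^ [p [q var] ^ [p [q var]]]]] / [p [q var]]] ++ [t [f [p [q b]]]]]]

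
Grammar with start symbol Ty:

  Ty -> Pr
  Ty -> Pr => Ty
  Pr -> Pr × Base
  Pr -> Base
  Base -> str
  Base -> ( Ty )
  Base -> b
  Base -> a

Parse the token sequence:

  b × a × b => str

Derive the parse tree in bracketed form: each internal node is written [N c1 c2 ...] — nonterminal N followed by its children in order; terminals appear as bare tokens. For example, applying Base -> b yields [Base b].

[Ty [Pr [Pr [Pr [Base b]] × [Base a]] × [Base b]] => [Ty [Pr [Base str]]]]

Ty
Pr => Ty
Pr × Base => Ty
Pr × Base × Base => Ty
Base × Base × Base => Ty
b × Base × Base => Ty
b × a × Base => Ty
b × a × b => Ty
b × a × b => Pr
b × a × b => Base
b × a × b => str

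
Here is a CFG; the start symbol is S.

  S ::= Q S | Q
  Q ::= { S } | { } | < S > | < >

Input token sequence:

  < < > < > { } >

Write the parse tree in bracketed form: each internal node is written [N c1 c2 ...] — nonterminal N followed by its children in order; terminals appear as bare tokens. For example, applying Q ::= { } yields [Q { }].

[S [Q < [S [Q < >] [S [Q < >] [S [Q { }]]]] >]]

S
Q
< S >
< Q S >
< < > S >
< < > Q S >
< < > < > S >
< < > < > Q >
< < > < > { } >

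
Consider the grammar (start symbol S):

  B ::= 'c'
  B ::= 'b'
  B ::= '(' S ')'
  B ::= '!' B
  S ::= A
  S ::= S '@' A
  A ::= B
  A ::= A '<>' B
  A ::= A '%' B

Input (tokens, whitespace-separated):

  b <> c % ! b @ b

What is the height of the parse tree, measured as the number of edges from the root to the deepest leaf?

[S [S [A [A [A [B b]] <> [B c]] % [B ! [B b]]]] @ [A [B b]]]

6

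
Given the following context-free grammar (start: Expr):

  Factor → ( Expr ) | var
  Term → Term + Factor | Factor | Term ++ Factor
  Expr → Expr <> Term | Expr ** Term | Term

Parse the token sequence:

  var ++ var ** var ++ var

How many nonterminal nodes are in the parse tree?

[Expr [Expr [Term [Term [Factor var]] ++ [Factor var]]] ** [Term [Term [Factor var]] ++ [Factor var]]]

10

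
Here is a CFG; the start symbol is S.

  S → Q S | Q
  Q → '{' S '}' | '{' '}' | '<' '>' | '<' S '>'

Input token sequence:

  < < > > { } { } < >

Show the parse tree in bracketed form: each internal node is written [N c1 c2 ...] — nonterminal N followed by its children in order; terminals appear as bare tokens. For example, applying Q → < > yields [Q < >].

S
Q S
< S > S
< Q > S
< < > > S
< < > > Q S
< < > > { } S
< < > > { } Q S
< < > > { } { } S
< < > > { } { } Q
< < > > { } { } < >

[S [Q < [S [Q < >]] >] [S [Q { }] [S [Q { }] [S [Q < >]]]]]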